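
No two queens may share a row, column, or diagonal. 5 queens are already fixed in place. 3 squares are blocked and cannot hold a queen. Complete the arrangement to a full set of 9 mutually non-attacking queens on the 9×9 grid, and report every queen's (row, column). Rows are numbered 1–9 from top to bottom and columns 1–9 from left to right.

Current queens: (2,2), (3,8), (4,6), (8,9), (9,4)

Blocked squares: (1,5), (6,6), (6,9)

(1,7) (2,2) (3,8) (4,6) (5,1) (6,3) (7,5) (8,9) (9,4)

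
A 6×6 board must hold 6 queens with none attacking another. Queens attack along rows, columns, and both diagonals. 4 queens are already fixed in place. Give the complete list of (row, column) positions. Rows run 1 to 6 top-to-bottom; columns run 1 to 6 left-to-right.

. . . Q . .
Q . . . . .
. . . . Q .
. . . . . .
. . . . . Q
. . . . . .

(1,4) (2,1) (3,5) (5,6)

(1,4) (2,1) (3,5) (4,2) (5,6) (6,3)

Row 4: attacked by (1,4)→{1,4}; (2,1)→{1,3}; (3,5)→{4,5,6}; (5,6)→{5,6}. Safe: 2. Place at column 2.
Row 6: attacked by (1,4)→{4}; (2,1)→{1,5}; (3,5)→{2,5}; (4,2)→{2,4}; (5,6)→{5,6}. Safe: 3. Place at column 3.
Columns [4, 1, 5, 2, 6, 3], r−c [-3, 1, -2, 2, -1, 3], r+c [5, 3, 8, 6, 11, 9] are all distinct, so no two queens attack.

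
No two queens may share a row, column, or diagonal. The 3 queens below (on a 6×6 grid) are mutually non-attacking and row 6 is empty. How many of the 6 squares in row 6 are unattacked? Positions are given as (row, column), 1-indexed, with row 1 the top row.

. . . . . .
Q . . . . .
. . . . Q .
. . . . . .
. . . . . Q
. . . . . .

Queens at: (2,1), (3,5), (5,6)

(2,1) attacks row 6 at column 1 and diagonals 5.
(3,5) attacks row 6 at column 5 and diagonals 2.
(5,6) attacks row 6 at column 6 and diagonals 5.
Attacked columns: {1, 2, 5, 6}. Safe: {3, 4}.

2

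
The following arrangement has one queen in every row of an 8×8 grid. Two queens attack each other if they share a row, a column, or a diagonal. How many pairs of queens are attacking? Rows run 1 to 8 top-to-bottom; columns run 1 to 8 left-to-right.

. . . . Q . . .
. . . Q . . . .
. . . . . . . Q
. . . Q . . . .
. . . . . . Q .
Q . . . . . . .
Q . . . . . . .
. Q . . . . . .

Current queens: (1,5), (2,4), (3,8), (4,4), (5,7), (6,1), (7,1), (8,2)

Same column: (2,4)–(4,4) (column 4); (6,1)–(7,1) (column 1).
Same diagonal: (1,5)–(2,4) (|1−2| = |5−4| = 1); (2,4)–(5,7) (|2−5| = |4−7| = 3); (4,4)–(7,1) (|4−7| = |4−1| = 3); (7,1)–(8,2) (|7−8| = |1−2| = 1).
Total attacking pairs: 6.

6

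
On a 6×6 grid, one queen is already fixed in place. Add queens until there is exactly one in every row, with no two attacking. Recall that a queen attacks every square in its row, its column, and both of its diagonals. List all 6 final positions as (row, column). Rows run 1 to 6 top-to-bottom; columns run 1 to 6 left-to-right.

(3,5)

Row 1: attacked by (3,5)→{3,5}. Safe: 1, 2, 4, 6. Place at column 4.
Row 2: attacked by (1,4)→{3,4,5}; (3,5)→{4,5,6}. Safe: 1, 2. Place at column 1.
Row 4: attacked by (1,4)→{1,4}; (2,1)→{1,3}; (3,5)→{4,5,6}. Safe: 2. Place at column 2.
Row 5: attacked by (1,4)→{4}; (2,1)→{1,4}; (3,5)→{3,5}; (4,2)→{1,2,3}. Safe: 6. Place at column 6.
Row 6: attacked by (1,4)→{4}; (2,1)→{1,5}; (3,5)→{2,5}; (4,2)→{2,4}; (5,6)→{5,6}. Safe: 3. Place at column 3.
Columns [4, 1, 5, 2, 6, 3], r−c [-3, 1, -2, 2, -1, 3], r+c [5, 3, 8, 6, 11, 9] are all distinct, so no two queens attack.

(1,4) (2,1) (3,5) (4,2) (5,6) (6,3)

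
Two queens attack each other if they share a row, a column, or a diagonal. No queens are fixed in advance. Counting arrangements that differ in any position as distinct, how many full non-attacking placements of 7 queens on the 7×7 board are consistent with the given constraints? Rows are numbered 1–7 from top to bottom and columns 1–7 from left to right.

40

Branch on row 1: col 1 → 4; col 2 → 7; col 3 → 6; col 4 → 6; col 5 → 6; col 6 → 7; col 7 → 4.
Sum: 4 + 7 + 6 + 6 + 6 + 7 + 4 = 40.
(This is the classic 7-queens count.)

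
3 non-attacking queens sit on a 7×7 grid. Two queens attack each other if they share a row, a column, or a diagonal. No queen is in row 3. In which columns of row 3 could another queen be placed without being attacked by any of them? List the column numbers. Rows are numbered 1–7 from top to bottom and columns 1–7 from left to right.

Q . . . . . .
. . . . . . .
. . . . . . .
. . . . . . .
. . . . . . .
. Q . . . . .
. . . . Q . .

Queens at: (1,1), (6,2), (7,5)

(1,1) attacks row 3 at column 1 and diagonals 3.
(6,2) attacks row 3 at column 2 and diagonals 5.
(7,5) attacks row 3 at column 5 and diagonals 1.
Attacked columns: {1, 2, 3, 5}. Safe: {4, 6, 7}.

columns 4, 6, 7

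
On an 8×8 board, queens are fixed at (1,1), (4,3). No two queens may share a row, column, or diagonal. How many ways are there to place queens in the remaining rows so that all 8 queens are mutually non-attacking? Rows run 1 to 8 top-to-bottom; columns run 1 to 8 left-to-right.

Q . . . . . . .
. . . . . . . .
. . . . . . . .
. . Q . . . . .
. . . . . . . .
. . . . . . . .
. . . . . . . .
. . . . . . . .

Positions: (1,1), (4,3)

Branch on row 2: col 4 → 0; col 6 → 1; col 7 → 0; col 8 → 0.
Sum: 0 + 1 + 0 + 0 = 1.

1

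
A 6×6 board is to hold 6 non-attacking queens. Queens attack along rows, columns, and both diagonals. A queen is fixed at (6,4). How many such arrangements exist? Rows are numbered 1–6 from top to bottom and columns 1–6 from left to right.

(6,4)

Branch on row 1: col 1 → 0; col 2 → 0; col 3 → 1; col 5 → 0; col 6 → 0.
Sum: 0 + 0 + 1 + 0 + 0 = 1.

1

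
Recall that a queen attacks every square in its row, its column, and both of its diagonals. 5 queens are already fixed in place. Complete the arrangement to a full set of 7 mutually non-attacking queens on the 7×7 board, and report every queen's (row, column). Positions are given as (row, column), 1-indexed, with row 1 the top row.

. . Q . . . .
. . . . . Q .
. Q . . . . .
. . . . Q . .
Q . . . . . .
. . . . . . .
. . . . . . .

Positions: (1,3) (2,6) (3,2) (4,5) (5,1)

(1,3) (2,6) (3,2) (4,5) (5,1) (6,4) (7,7)

Row 6: attacked by (1,3)→{3}; (2,6)→{2,6}; (3,2)→{2,5}; (4,5)→{3,5,7}; (5,1)→{1,2}. Safe: 4. Place at column 4.
Row 7: attacked by (1,3)→{3}; (2,6)→{1,6}; (3,2)→{2,6}; (4,5)→{2,5}; (5,1)→{1,3}; (6,4)→{3,4,5}. Safe: 7. Place at column 7.
Columns [3, 6, 2, 5, 1, 4, 7], r−c [-2, -4, 1, -1, 4, 2, 0], r+c [4, 8, 5, 9, 6, 10, 14] are all distinct, so no two queens attack.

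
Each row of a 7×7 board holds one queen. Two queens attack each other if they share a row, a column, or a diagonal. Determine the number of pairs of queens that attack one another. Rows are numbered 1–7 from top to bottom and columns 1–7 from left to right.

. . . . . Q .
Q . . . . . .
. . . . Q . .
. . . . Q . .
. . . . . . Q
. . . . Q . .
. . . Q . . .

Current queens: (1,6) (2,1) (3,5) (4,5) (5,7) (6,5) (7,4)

6

Same column: (3,5)–(4,5) (column 5); (3,5)–(6,5) (column 5); (4,5)–(6,5) (column 5).
Same diagonal: (2,1)–(6,5) (|2−6| = |1−5| = 4); (3,5)–(5,7) (|3−5| = |5−7| = 2); (6,5)–(7,4) (|6−7| = |5−4| = 1).
Total attacking pairs: 6.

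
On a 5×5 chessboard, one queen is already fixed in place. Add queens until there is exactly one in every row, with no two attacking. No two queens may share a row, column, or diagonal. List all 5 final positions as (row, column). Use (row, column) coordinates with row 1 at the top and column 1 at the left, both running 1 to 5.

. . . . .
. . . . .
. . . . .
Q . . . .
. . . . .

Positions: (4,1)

Row 1: attacked by (4,1)→{1,4}. Safe: 2, 3, 5. Place at column 5.
Row 2: attacked by (1,5)→{4,5}; (4,1)→{1,3}. Safe: 2. Place at column 2.
Row 3: attacked by (1,5)→{3,5}; (2,2)→{1,2,3}; (4,1)→{1,2}. Safe: 4. Place at column 4.
Row 5: attacked by (1,5)→{1,5}; (2,2)→{2,5}; (3,4)→{2,4}; (4,1)→{1,2}. Safe: 3. Place at column 3.
Columns [5, 2, 4, 1, 3], r−c [-4, 0, -1, 3, 2], r+c [6, 4, 7, 5, 8] are all distinct, so no two queens attack.

(1,5) (2,2) (3,4) (4,1) (5,3)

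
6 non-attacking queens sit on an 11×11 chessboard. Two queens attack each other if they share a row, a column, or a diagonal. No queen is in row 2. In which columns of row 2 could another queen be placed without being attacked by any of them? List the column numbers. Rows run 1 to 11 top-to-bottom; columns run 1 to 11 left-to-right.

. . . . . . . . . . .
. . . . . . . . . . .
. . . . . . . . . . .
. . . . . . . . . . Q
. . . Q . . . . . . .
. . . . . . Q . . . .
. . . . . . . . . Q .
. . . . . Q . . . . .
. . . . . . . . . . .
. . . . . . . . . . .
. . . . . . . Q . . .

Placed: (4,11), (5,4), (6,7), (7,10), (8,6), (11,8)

columns 2

(4,11) attacks row 2 at column 11 and diagonals 9.
(5,4) attacks row 2 at column 4 and diagonals 1, 7.
(6,7) attacks row 2 at column 7 and diagonals 3, 11.
(7,10) attacks row 2 at column 10 and diagonals 5.
(8,6) attacks row 2 at column 6.
(11,8) attacks row 2 at column 8.
Attacked columns: {1, 3, 4, 5, 6, 7, 8, 9, 10, 11}. Safe: {2}.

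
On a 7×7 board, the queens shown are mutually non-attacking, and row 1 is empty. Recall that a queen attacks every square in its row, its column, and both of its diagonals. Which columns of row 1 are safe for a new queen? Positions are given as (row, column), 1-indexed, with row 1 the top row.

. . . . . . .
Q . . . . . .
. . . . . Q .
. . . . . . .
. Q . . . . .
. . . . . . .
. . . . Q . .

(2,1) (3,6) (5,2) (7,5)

columns 3, 7

(2,1) attacks row 1 at column 1 and diagonals 2.
(3,6) attacks row 1 at column 6 and diagonals 4.
(5,2) attacks row 1 at column 2 and diagonals 6.
(7,5) attacks row 1 at column 5.
Attacked columns: {1, 2, 4, 5, 6}. Safe: {3, 7}.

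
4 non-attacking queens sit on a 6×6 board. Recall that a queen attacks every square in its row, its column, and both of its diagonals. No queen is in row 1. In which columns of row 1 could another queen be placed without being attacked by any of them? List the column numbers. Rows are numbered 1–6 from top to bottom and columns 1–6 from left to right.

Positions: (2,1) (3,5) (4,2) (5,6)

columns 4

(2,1) attacks row 1 at column 1 and diagonals 2.
(3,5) attacks row 1 at column 5 and diagonals 3.
(4,2) attacks row 1 at column 2 and diagonals 5.
(5,6) attacks row 1 at column 6 and diagonals 2.
Attacked columns: {1, 2, 3, 5, 6}. Safe: {4}.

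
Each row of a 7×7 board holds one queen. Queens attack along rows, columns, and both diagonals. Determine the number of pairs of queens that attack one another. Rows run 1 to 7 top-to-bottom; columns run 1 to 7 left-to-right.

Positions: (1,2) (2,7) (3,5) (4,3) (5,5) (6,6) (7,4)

Same column: (3,5)–(5,5) (column 5).
Same diagonal: (5,5)–(6,6) (|5−6| = |5−6| = 1).
Total attacking pairs: 2.

2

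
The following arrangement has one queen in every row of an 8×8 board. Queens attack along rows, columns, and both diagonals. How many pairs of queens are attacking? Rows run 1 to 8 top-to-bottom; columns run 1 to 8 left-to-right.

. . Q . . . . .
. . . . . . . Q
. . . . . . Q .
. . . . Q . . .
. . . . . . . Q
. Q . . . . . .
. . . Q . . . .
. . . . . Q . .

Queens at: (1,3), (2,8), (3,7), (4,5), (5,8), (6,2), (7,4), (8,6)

Same column: (2,8)–(5,8) (column 8).
Same diagonal: (2,8)–(3,7) (|2−3| = |8−7| = 1).
Total attacking pairs: 2.

2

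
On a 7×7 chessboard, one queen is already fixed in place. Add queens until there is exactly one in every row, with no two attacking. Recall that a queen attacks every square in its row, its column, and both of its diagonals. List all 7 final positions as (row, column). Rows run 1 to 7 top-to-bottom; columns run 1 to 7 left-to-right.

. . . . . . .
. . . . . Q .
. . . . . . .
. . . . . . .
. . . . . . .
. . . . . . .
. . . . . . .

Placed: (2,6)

(1,2) (2,6) (3,3) (4,7) (5,4) (6,1) (7,5)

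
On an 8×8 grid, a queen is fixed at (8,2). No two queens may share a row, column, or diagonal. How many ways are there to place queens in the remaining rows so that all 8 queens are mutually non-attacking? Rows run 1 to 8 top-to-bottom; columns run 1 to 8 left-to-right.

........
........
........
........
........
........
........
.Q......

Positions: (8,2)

Branch on row 1: col 1 → 0; col 3 → 2; col 4 → 3; col 5 → 3; col 6 → 0; col 7 → 0; col 8 → 0.
Sum: 0 + 2 + 3 + 3 + 0 + 0 + 0 = 8.

8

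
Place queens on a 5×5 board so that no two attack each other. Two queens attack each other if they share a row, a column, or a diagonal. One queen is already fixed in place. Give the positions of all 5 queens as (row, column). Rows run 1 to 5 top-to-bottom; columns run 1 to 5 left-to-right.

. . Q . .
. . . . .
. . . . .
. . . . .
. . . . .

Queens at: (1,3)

(1,3) (2,1) (3,4) (4,2) (5,5)

Row 2: attacked by (1,3)→{2,3,4}. Safe: 1, 5. Place at column 1.
Row 3: attacked by (1,3)→{1,3,5}; (2,1)→{1,2}. Safe: 4. Place at column 4.
Row 4: attacked by (1,3)→{3}; (2,1)→{1,3}; (3,4)→{3,4,5}. Safe: 2. Place at column 2.
Row 5: attacked by (1,3)→{3}; (2,1)→{1,4}; (3,4)→{2,4}; (4,2)→{1,2,3}. Safe: 5. Place at column 5.
Columns [3, 1, 4, 2, 5], r−c [-2, 1, -1, 2, 0], r+c [4, 3, 7, 6, 10] are all distinct, so no two queens attack.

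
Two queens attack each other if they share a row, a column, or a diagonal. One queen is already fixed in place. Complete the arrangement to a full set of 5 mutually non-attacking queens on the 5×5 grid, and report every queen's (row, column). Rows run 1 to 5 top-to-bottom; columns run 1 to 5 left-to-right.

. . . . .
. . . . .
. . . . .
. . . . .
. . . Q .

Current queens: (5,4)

(1,1) (2,3) (3,5) (4,2) (5,4)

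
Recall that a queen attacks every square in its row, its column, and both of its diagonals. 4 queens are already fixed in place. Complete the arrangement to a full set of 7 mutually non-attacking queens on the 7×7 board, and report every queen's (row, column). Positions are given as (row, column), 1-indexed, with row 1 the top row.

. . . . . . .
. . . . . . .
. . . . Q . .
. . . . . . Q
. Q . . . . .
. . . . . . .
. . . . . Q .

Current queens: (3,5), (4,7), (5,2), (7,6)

(1,1) (2,3) (3,5) (4,7) (5,2) (6,4) (7,6)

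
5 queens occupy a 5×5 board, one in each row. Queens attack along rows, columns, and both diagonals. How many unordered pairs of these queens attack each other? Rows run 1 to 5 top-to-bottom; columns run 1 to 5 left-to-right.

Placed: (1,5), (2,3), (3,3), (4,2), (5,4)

4

Same column: (2,3)–(3,3) (column 3).
Same diagonal: (1,5)–(3,3) (|1−3| = |5−3| = 2); (1,5)–(4,2) (|1−4| = |5−2| = 3); (3,3)–(4,2) (|3−4| = |3−2| = 1).
Total attacking pairs: 4.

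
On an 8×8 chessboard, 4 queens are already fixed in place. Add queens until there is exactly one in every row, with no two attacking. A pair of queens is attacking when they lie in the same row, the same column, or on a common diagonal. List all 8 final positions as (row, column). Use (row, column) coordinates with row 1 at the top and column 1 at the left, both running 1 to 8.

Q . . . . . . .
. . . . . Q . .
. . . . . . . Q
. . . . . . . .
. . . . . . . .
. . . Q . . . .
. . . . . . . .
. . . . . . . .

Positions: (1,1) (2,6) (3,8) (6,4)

(1,1) (2,6) (3,8) (4,3) (5,7) (6,4) (7,2) (8,5)

Row 4: attacked by (1,1)→{1,4}; (2,6)→{4,6,8}; (3,8)→{7,8}; (6,4)→{2,4,6}. Safe: 3, 5. Place at column 3.
Row 5: attacked by (1,1)→{1,5}; (2,6)→{3,6}; (3,8)→{6,8}; (4,3)→{2,3,4}; (6,4)→{3,4,5}. Safe: 7. Place at column 7.
Row 7: attacked by (1,1)→{1,7}; (2,6)→{1,6}; (3,8)→{4,8}; (4,3)→{3,6}; (5,7)→{5,7}; (6,4)→{3,4,5}. Safe: 2. Place at column 2.
Row 8: attacked by (1,1)→{1,8}; (2,6)→{6}; (3,8)→{3,8}; (4,3)→{3,7}; (5,7)→{4,7}; (6,4)→{2,4,6}; (7,2)→{1,2,3}. Safe: 5. Place at column 5.
Columns [1, 6, 8, 3, 7, 4, 2, 5], r−c [0, -4, -5, 1, -2, 2, 5, 3], r+c [2, 8, 11, 7, 12, 10, 9, 13] are all distinct, so no two queens attack.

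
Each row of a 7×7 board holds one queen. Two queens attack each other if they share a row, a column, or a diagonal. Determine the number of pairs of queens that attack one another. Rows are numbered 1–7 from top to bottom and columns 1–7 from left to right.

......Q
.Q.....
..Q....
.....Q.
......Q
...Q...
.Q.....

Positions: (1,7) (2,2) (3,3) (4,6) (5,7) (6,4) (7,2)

5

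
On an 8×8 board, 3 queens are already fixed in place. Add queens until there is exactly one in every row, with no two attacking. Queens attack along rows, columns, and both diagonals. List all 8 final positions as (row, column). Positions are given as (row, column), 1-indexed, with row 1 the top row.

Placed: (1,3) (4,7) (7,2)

(1,3) (2,8) (3,4) (4,7) (5,1) (6,6) (7,2) (8,5)

Row 2: attacked by (1,3)→{2,3,4}; (4,7)→{5,7}; (7,2)→{2,7}. Safe: 1, 6, 8. Place at column 8.
Row 3: attacked by (1,3)→{1,3,5}; (2,8)→{7,8}; (4,7)→{6,7,8}; (7,2)→{2,6}. Safe: 4. Place at column 4.
Row 5: attacked by (1,3)→{3,7}; (2,8)→{5,8}; (3,4)→{2,4,6}; (4,7)→{6,7,8}; (7,2)→{2,4}. Safe: 1. Place at column 1.
Row 6: attacked by (1,3)→{3,8}; (2,8)→{4,8}; (3,4)→{1,4,7}; (4,7)→{5,7}; (5,1)→{1,2}; (7,2)→{1,2,3}. Safe: 6. Place at column 6.
Row 8: attacked by (1,3)→{3}; (2,8)→{2,8}; (3,4)→{4}; (4,7)→{3,7}; (5,1)→{1,4}; (6,6)→{4,6,8}; (7,2)→{1,2,3}. Safe: 5. Place at column 5.
Columns [3, 8, 4, 7, 1, 6, 2, 5], r−c [-2, -6, -1, -3, 4, 0, 5, 3], r+c [4, 10, 7, 11, 6, 12, 9, 13] are all distinct, so no two queens attack.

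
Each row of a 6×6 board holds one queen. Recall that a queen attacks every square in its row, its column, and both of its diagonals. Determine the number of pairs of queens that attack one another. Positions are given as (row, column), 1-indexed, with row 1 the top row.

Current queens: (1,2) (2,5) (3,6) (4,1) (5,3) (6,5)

2

Same column: (2,5)–(6,5) (column 5).
Same diagonal: (2,5)–(3,6) (|2−3| = |5−6| = 1).
Total attacking pairs: 2.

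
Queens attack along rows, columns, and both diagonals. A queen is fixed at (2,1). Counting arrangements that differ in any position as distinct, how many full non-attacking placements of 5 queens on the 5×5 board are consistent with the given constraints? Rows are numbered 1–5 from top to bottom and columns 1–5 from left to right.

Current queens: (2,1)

2

Branch on row 1: col 3 → 1; col 4 → 1; col 5 → 0.
Sum: 1 + 1 + 0 = 2.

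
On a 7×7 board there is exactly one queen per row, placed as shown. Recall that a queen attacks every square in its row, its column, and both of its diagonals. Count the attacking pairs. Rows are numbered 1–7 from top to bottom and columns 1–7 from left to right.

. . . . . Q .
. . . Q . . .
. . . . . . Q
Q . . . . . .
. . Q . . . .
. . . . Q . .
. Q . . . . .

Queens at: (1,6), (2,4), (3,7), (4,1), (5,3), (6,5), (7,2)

All columns are distinct and no two queens satisfy |Δrow| = |Δcol|, so no pair attacks.

0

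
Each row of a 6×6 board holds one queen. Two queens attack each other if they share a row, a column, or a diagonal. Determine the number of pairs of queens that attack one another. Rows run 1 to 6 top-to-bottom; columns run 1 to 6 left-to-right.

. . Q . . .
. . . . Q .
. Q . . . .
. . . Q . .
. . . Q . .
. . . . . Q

3

Same column: (4,4)–(5,4) (column 4).
Same diagonal: (3,2)–(5,4) (|3−5| = |2−4| = 2); (4,4)–(6,6) (|4−6| = |4−6| = 2).
Total attacking pairs: 3.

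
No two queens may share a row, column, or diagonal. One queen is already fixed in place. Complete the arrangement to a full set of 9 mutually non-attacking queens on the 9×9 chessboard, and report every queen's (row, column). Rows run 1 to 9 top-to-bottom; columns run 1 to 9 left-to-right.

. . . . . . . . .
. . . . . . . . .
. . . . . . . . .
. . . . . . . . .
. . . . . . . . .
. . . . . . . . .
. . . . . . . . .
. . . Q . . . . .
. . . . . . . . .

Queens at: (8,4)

(1,7) (2,5) (3,8) (4,2) (5,9) (6,3) (7,6) (8,4) (9,1)

Row 1: attacked by (8,4)→{4}. Safe: 1, 2, 3, 5, 6, 7, 8, 9. Place at column 7.
Row 2: attacked by (1,7)→{6,7,8}; (8,4)→{4}. Safe: 1, 2, 3, 5, 9. Place at column 5.
Row 3: attacked by (1,7)→{5,7,9}; (2,5)→{4,5,6}; (8,4)→{4,9}. Safe: 1, 2, 3, 8. Place at column 8.
Row 4: attacked by (1,7)→{4,7}; (2,5)→{3,5,7}; (3,8)→{7,8,9}; (8,4)→{4,8}. Safe: 1, 2, 6. Place at column 2.
Row 5: attacked by (1,7)→{3,7}; (2,5)→{2,5,8}; (3,8)→{6,8}; (4,2)→{1,2,3}; (8,4)→{1,4,7}. Safe: 9. Place at column 9.
Row 6: attacked by (1,7)→{2,7}; (2,5)→{1,5,9}; (3,8)→{5,8}; (4,2)→{2,4}; (5,9)→{8,9}; (8,4)→{2,4,6}. Safe: 3. Place at column 3.
Row 7: attacked by (1,7)→{1,7}; (2,5)→{5}; (3,8)→{4,8}; (4,2)→{2,5}; (5,9)→{7,9}; (6,3)→{2,3,4}; (8,4)→{3,4,5}. Safe: 6. Place at column 6.
Row 9: attacked by (1,7)→{7}; (2,5)→{5}; (3,8)→{2,8}; (4,2)→{2,7}; (5,9)→{5,9}; (6,3)→{3,6}; (7,6)→{4,6,8}; (8,4)→{3,4,5}. Safe: 1. Place at column 1.
Columns [7, 5, 8, 2, 9, 3, 6, 4, 1], r−c [-6, -3, -5, 2, -4, 3, 1, 4, 8], r+c [8, 7, 11, 6, 14, 9, 13, 12, 10] are all distinct, so no two queens attack.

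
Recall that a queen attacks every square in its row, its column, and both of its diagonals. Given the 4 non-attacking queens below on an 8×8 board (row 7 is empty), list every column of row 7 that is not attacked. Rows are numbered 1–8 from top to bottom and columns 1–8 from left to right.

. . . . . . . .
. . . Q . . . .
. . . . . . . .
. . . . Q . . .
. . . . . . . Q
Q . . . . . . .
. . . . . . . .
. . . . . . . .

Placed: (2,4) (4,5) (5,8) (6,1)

(2,4) attacks row 7 at column 4.
(4,5) attacks row 7 at column 5 and diagonals 2, 8.
(5,8) attacks row 7 at column 8 and diagonals 6.
(6,1) attacks row 7 at column 1 and diagonals 2.
Attacked columns: {1, 2, 4, 5, 6, 8}. Safe: {3, 7}.

columns 3, 7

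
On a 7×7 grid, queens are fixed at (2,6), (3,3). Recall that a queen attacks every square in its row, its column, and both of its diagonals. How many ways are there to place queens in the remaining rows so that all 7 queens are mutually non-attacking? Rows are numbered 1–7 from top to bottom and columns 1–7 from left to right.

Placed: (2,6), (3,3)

1

Branch on row 1: col 2 → 1; col 4 → 0.
Sum: 1 + 0 = 1.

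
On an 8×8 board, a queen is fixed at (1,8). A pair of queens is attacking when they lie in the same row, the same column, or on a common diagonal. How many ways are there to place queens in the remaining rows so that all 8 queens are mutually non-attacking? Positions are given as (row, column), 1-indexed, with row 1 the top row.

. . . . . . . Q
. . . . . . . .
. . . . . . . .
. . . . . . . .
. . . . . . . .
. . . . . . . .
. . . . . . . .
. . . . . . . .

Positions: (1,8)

Branch on row 2: col 1 → 0; col 2 → 2; col 3 → 1; col 4 → 1; col 5 → 0; col 6 → 0.
Sum: 0 + 2 + 1 + 1 + 0 + 0 = 4.

4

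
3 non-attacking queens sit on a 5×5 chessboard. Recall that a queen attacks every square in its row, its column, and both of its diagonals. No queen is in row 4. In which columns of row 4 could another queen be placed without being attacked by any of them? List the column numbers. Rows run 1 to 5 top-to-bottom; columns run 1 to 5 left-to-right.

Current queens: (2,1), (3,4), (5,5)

columns 2

(2,1) attacks row 4 at column 1 and diagonals 3.
(3,4) attacks row 4 at column 4 and diagonals 3, 5.
(5,5) attacks row 4 at column 5 and diagonals 4.
Attacked columns: {1, 3, 4, 5}. Safe: {2}.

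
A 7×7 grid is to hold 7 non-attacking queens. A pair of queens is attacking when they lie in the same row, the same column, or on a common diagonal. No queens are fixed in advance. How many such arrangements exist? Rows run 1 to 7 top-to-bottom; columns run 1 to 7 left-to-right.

40

Branch on row 1: col 1 → 4; col 2 → 7; col 3 → 6; col 4 → 6; col 5 → 6; col 6 → 7; col 7 → 4.
Sum: 4 + 7 + 6 + 6 + 6 + 7 + 4 = 40.
(This is the classic 7-queens count.)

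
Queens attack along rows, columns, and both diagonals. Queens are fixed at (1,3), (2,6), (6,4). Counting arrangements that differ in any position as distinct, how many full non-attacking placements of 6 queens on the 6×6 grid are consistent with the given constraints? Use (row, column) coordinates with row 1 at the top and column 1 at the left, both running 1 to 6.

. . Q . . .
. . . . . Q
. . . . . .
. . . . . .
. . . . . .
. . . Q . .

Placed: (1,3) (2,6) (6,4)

1

Branch on row 3: col 2 → 1.
Sum: 1 = 1.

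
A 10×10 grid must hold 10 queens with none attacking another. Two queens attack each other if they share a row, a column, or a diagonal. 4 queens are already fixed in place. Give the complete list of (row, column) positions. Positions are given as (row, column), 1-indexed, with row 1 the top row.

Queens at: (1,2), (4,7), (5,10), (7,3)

(1,2) (2,6) (3,9) (4,7) (5,10) (6,1) (7,3) (8,5) (9,8) (10,4)

Row 2: attacked by (1,2)→{1,2,3}; (4,7)→{5,7,9}; (5,10)→{7,10}; (7,3)→{3,8}. Safe: 4, 6. Place at column 6.
Row 3: attacked by (1,2)→{2,4}; (2,6)→{5,6,7}; (4,7)→{6,7,8}; (5,10)→{8,10}; (7,3)→{3,7}. Safe: 1, 9. Place at column 9.
Row 6: attacked by (1,2)→{2,7}; (2,6)→{2,6,10}; (3,9)→{6,9}; (4,7)→{5,7,9}; (5,10)→{9,10}; (7,3)→{2,3,4}. Safe: 1, 8. Place at column 1.
Row 8: attacked by (1,2)→{2,9}; (2,6)→{6}; (3,9)→{4,9}; (4,7)→{3,7}; (5,10)→{7,10}; (6,1)→{1,3}; (7,3)→{2,3,4}. Safe: 5, 8. Place at column 5.
Row 9: attacked by (1,2)→{2,10}; (2,6)→{6}; (3,9)→{3,9}; (4,7)→{2,7}; (5,10)→{6,10}; (6,1)→{1,4}; (7,3)→{1,3,5}; (8,5)→{4,5,6}. Safe: 8. Place at column 8.
Row 10: attacked by (1,2)→{2}; (2,6)→{6}; (3,9)→{2,9}; (4,7)→{1,7}; (5,10)→{5,10}; (6,1)→{1,5}; (7,3)→{3,6}; (8,5)→{3,5,7}; (9,8)→{7,8,9}. Safe: 4. Place at column 4.
Columns [2, 6, 9, 7, 10, 1, 3, 5, 8, 4], r−c [-1, -4, -6, -3, -5, 5, 4, 3, 1, 6], r+c [3, 8, 12, 11, 15, 7, 10, 13, 17, 14] are all distinct, so no two queens attack.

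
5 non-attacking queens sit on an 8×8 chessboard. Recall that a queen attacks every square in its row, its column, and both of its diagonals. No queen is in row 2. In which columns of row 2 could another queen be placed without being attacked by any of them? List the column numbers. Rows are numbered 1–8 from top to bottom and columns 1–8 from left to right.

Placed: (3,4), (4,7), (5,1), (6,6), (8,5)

(3,4) attacks row 2 at column 4 and diagonals 3, 5.
(4,7) attacks row 2 at column 7 and diagonals 5.
(5,1) attacks row 2 at column 1 and diagonals 4.
(6,6) attacks row 2 at column 6 and diagonals 2.
(8,5) attacks row 2 at column 5.
Attacked columns: {1, 2, 3, 4, 5, 6, 7}. Safe: {8}.

columns 8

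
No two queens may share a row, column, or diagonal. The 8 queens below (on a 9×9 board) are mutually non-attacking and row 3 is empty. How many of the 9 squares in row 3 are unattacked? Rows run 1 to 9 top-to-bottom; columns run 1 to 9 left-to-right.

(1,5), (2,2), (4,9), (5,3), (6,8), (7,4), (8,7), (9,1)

(1,5) attacks row 3 at column 5 and diagonals 3, 7.
(2,2) attacks row 3 at column 2 and diagonals 1, 3.
(4,9) attacks row 3 at column 9 and diagonals 8.
(5,3) attacks row 3 at column 3 and diagonals 1, 5.
(6,8) attacks row 3 at column 8 and diagonals 5.
(7,4) attacks row 3 at column 4 and diagonals 8.
(8,7) attacks row 3 at column 7 and diagonals 2.
(9,1) attacks row 3 at column 1 and diagonals 7.
Attacked columns: {1, 2, 3, 4, 5, 7, 8, 9}. Safe: {6}.

1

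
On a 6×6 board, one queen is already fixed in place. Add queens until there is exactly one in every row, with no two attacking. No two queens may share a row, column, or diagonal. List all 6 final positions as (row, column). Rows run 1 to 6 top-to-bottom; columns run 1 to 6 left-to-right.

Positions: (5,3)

(1,2) (2,4) (3,6) (4,1) (5,3) (6,5)

Row 1: attacked by (5,3)→{3}. Safe: 1, 2, 4, 5, 6. Place at column 2.
Row 2: attacked by (1,2)→{1,2,3}; (5,3)→{3,6}. Safe: 4, 5. Place at column 4.
Row 3: attacked by (1,2)→{2,4}; (2,4)→{3,4,5}; (5,3)→{1,3,5}. Safe: 6. Place at column 6.
Row 4: attacked by (1,2)→{2,5}; (2,4)→{2,4,6}; (3,6)→{5,6}; (5,3)→{2,3,4}. Safe: 1. Place at column 1.
Row 6: attacked by (1,2)→{2}; (2,4)→{4}; (3,6)→{3,6}; (4,1)→{1,3}; (5,3)→{2,3,4}. Safe: 5. Place at column 5.
Columns [2, 4, 6, 1, 3, 5], r−c [-1, -2, -3, 3, 2, 1], r+c [3, 6, 9, 5, 8, 11] are all distinct, so no two queens attack.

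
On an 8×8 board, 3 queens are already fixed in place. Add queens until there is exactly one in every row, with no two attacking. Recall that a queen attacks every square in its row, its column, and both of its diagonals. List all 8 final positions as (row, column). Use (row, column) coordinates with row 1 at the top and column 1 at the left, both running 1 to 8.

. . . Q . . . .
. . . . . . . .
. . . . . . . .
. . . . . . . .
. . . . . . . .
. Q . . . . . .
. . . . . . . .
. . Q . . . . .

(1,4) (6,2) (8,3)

Row 2: attacked by (1,4)→{3,4,5}; (6,2)→{2,6}; (8,3)→{3}. Safe: 1, 7, 8. Place at column 7.
Row 3: attacked by (1,4)→{2,4,6}; (2,7)→{6,7,8}; (6,2)→{2,5}; (8,3)→{3,8}. Safe: 1. Place at column 1.
Row 4: attacked by (1,4)→{1,4,7}; (2,7)→{5,7}; (3,1)→{1,2}; (6,2)→{2,4}; (8,3)→{3,7}. Safe: 6, 8. Place at column 8.
Row 5: attacked by (1,4)→{4,8}; (2,7)→{4,7}; (3,1)→{1,3}; (4,8)→{7,8}; (6,2)→{1,2,3}; (8,3)→{3,6}. Safe: 5. Place at column 5.
Row 7: attacked by (1,4)→{4}; (2,7)→{2,7}; (3,1)→{1,5}; (4,8)→{5,8}; (5,5)→{3,5,7}; (6,2)→{1,2,3}; (8,3)→{2,3,4}. Safe: 6. Place at column 6.
Columns [4, 7, 1, 8, 5, 2, 6, 3], r−c [-3, -5, 2, -4, 0, 4, 1, 5], r+c [5, 9, 4, 12, 10, 8, 13, 11] are all distinct, so no two queens attack.

(1,4) (2,7) (3,1) (4,8) (5,5) (6,2) (7,6) (8,3)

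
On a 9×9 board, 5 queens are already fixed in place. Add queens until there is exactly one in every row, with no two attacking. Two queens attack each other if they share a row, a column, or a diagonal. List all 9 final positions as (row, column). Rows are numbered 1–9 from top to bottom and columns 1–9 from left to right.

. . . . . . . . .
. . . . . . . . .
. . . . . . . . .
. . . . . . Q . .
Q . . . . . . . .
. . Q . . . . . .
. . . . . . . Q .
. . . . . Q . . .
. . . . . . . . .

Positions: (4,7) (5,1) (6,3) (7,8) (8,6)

(1,9) (2,2) (3,5) (4,7) (5,1) (6,3) (7,8) (8,6) (9,4)

Row 1: attacked by (4,7)→{4,7}; (5,1)→{1,5}; (6,3)→{3,8}; (7,8)→{2,8}; (8,6)→{6}. Safe: 9. Place at column 9.
Row 2: attacked by (1,9)→{8,9}; (4,7)→{5,7,9}; (5,1)→{1,4}; (6,3)→{3,7}; (7,8)→{3,8}; (8,6)→{6}. Safe: 2. Place at column 2.
Row 3: attacked by (1,9)→{7,9}; (2,2)→{1,2,3}; (4,7)→{6,7,8}; (5,1)→{1,3}; (6,3)→{3,6}; (7,8)→{4,8}; (8,6)→{1,6}. Safe: 5. Place at column 5.
Row 9: attacked by (1,9)→{1,9}; (2,2)→{2,9}; (3,5)→{5}; (4,7)→{2,7}; (5,1)→{1,5}; (6,3)→{3,6}; (7,8)→{6,8}; (8,6)→{5,6,7}. Safe: 4. Place at column 4.
Columns [9, 2, 5, 7, 1, 3, 8, 6, 4], r−c [-8, 0, -2, -3, 4, 3, -1, 2, 5], r+c [10, 4, 8, 11, 6, 9, 15, 14, 13] are all distinct, so no two queens attack.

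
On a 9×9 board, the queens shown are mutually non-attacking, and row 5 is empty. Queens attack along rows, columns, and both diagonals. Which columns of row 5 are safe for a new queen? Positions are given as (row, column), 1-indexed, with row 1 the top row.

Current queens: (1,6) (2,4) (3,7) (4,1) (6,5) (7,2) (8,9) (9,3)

columns 8

(1,6) attacks row 5 at column 6 and diagonals 2.
(2,4) attacks row 5 at column 4 and diagonals 1, 7.
(3,7) attacks row 5 at column 7 and diagonals 5, 9.
(4,1) attacks row 5 at column 1 and diagonals 2.
(6,5) attacks row 5 at column 5 and diagonals 4, 6.
(7,2) attacks row 5 at column 2 and diagonals 4.
(8,9) attacks row 5 at column 9 and diagonals 6.
(9,3) attacks row 5 at column 3 and diagonals 7.
Attacked columns: {1, 2, 3, 4, 5, 6, 7, 9}. Safe: {8}.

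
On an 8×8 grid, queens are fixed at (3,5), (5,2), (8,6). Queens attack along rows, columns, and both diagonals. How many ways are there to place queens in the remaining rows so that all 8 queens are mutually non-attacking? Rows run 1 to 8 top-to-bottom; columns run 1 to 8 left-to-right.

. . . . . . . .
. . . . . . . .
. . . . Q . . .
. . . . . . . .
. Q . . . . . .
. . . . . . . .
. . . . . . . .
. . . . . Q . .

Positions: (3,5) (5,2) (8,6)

Branch on row 1: col 1 → 0; col 4 → 1; col 8 → 0.
Sum: 0 + 1 + 0 = 1.

1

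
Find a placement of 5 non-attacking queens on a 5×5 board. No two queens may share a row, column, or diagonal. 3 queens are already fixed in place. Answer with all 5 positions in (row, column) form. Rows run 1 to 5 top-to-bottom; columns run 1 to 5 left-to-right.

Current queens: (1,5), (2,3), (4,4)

Row 3: attacked by (1,5)→{3,5}; (2,3)→{2,3,4}; (4,4)→{3,4,5}. Safe: 1. Place at column 1.
Row 5: attacked by (1,5)→{1,5}; (2,3)→{3}; (3,1)→{1,3}; (4,4)→{3,4,5}. Safe: 2. Place at column 2.
Columns [5, 3, 1, 4, 2], r−c [-4, -1, 2, 0, 3], r+c [6, 5, 4, 8, 7] are all distinct, so no two queens attack.

(1,5) (2,3) (3,1) (4,4) (5,2)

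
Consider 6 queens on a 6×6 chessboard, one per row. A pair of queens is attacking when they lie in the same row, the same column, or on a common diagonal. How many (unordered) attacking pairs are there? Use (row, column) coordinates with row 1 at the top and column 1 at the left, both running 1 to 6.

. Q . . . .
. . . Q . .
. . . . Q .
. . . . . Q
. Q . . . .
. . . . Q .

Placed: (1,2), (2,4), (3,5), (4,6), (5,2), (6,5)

5

Same column: (1,2)–(5,2) (column 2); (3,5)–(6,5) (column 5).
Same diagonal: (2,4)–(3,5) (|2−3| = |4−5| = 1); (2,4)–(4,6) (|2−4| = |4−6| = 2); (3,5)–(4,6) (|3−4| = |5−6| = 1).
Total attacking pairs: 5.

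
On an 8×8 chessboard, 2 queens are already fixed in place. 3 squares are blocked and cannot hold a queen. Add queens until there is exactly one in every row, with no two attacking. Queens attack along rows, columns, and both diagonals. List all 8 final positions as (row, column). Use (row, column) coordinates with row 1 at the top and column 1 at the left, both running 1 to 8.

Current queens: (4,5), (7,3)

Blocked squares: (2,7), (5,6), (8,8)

(1,4) (2,2) (3,8) (4,5) (5,7) (6,1) (7,3) (8,6)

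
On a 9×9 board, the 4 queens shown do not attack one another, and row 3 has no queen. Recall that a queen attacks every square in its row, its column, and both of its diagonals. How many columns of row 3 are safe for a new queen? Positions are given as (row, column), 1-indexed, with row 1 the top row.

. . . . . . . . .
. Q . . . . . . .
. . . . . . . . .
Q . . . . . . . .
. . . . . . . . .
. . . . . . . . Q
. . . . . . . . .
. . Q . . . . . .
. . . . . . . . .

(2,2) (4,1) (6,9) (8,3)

3

(2,2) attacks row 3 at column 2 and diagonals 1, 3.
(4,1) attacks row 3 at column 1 and diagonals 2.
(6,9) attacks row 3 at column 9 and diagonals 6.
(8,3) attacks row 3 at column 3 and diagonals 8.
Attacked columns: {1, 2, 3, 6, 8, 9}. Safe: {4, 5, 7}.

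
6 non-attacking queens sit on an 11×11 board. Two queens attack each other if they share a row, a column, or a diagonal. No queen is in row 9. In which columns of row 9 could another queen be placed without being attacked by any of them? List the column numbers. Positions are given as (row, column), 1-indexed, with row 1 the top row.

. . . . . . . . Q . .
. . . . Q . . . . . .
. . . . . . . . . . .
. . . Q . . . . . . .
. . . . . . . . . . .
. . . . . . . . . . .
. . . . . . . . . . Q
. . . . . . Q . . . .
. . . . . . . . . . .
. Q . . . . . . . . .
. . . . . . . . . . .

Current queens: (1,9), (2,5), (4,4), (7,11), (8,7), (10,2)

columns 10

(1,9) attacks row 9 at column 9 and diagonals 1.
(2,5) attacks row 9 at column 5.
(4,4) attacks row 9 at column 4 and diagonals 9.
(7,11) attacks row 9 at column 11 and diagonals 9.
(8,7) attacks row 9 at column 7 and diagonals 6, 8.
(10,2) attacks row 9 at column 2 and diagonals 1, 3.
Attacked columns: {1, 2, 3, 4, 5, 6, 7, 8, 9, 11}. Safe: {10}.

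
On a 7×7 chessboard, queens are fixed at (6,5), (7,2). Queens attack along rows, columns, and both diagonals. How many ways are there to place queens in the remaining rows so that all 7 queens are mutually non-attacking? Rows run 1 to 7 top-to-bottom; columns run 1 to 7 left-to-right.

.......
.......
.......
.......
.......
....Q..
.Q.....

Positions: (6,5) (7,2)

Branch on row 1: col 1 → 0; col 3 → 0; col 4 → 0; col 6 → 3; col 7 → 0.
Sum: 0 + 0 + 0 + 3 + 0 = 3.

3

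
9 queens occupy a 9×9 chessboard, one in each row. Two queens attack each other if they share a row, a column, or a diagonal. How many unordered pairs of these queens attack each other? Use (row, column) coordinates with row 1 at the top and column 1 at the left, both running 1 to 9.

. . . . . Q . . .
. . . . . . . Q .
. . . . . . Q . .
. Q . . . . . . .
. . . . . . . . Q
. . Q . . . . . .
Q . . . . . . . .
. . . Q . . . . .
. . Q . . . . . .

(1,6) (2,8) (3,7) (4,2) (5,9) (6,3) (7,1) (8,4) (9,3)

Same column: (6,3)–(9,3) (column 3).
Same diagonal: (2,8)–(3,7) (|2−3| = |8−7| = 1); (3,7)–(5,9) (|3−5| = |7−9| = 2); (7,1)–(9,3) (|7−9| = |1−3| = 2); (8,4)–(9,3) (|8−9| = |4−3| = 1).
Total attacking pairs: 5.

5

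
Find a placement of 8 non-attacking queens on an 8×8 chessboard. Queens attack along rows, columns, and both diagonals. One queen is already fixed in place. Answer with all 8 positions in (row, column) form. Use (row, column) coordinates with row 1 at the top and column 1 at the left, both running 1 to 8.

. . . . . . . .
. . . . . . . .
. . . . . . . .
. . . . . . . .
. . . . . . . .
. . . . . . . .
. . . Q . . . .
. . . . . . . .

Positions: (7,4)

Row 1: attacked by (7,4)→{4}. Safe: 1, 2, 3, 5, 6, 7, 8. Place at column 3.
Row 2: attacked by (1,3)→{2,3,4}; (7,4)→{4}. Safe: 1, 5, 6, 7, 8. Place at column 1.
Row 3: attacked by (1,3)→{1,3,5}; (2,1)→{1,2}; (7,4)→{4,8}. Safe: 6, 7. Place at column 7.
Row 4: attacked by (1,3)→{3,6}; (2,1)→{1,3}; (3,7)→{6,7,8}; (7,4)→{1,4,7}. Safe: 2, 5. Place at column 5.
Row 5: attacked by (1,3)→{3,7}; (2,1)→{1,4}; (3,7)→{5,7}; (4,5)→{4,5,6}; (7,4)→{2,4,6}. Safe: 8. Place at column 8.
Row 6: attacked by (1,3)→{3,8}; (2,1)→{1,5}; (3,7)→{4,7}; (4,5)→{3,5,7}; (5,8)→{7,8}; (7,4)→{3,4,5}. Safe: 2, 6. Place at column 2.
Row 8: attacked by (1,3)→{3}; (2,1)→{1,7}; (3,7)→{2,7}; (4,5)→{1,5}; (5,8)→{5,8}; (6,2)→{2,4}; (7,4)→{3,4,5}. Safe: 6. Place at column 6.
Columns [3, 1, 7, 5, 8, 2, 4, 6], r−c [-2, 1, -4, -1, -3, 4, 3, 2], r+c [4, 3, 10, 9, 13, 8, 11, 14] are all distinct, so no two queens attack.

(1,3) (2,1) (3,7) (4,5) (5,8) (6,2) (7,4) (8,6)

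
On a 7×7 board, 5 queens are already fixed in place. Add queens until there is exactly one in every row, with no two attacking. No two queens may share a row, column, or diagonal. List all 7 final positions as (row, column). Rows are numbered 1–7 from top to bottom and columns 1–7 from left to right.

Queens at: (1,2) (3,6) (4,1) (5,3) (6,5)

Row 2: attacked by (1,2)→{1,2,3}; (3,6)→{5,6,7}; (4,1)→{1,3}; (5,3)→{3,6}; (6,5)→{1,5}. Safe: 4. Place at column 4.
Row 7: attacked by (1,2)→{2}; (2,4)→{4}; (3,6)→{2,6}; (4,1)→{1,4}; (5,3)→{1,3,5}; (6,5)→{4,5,6}. Safe: 7. Place at column 7.
Columns [2, 4, 6, 1, 3, 5, 7], r−c [-1, -2, -3, 3, 2, 1, 0], r+c [3, 6, 9, 5, 8, 11, 14] are all distinct, so no two queens attack.

(1,2) (2,4) (3,6) (4,1) (5,3) (6,5) (7,7)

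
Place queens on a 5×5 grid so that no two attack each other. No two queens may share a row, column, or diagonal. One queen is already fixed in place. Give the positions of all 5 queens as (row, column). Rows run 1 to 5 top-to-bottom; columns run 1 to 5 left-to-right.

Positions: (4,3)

Row 1: attacked by (4,3)→{3}. Safe: 1, 2, 4, 5. Place at column 4.
Row 2: attacked by (1,4)→{3,4,5}; (4,3)→{1,3,5}. Safe: 2. Place at column 2.
Row 3: attacked by (1,4)→{2,4}; (2,2)→{1,2,3}; (4,3)→{2,3,4}. Safe: 5. Place at column 5.
Row 5: attacked by (1,4)→{4}; (2,2)→{2,5}; (3,5)→{3,5}; (4,3)→{2,3,4}. Safe: 1. Place at column 1.
Columns [4, 2, 5, 3, 1], r−c [-3, 0, -2, 1, 4], r+c [5, 4, 8, 7, 6] are all distinct, so no two queens attack.

(1,4) (2,2) (3,5) (4,3) (5,1)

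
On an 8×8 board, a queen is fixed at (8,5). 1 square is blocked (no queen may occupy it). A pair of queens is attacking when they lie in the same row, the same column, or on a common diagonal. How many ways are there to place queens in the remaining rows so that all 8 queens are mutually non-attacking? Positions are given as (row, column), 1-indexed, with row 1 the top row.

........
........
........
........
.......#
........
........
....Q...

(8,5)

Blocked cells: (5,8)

Branch on row 1: col 1 → 1; col 2 → 3; col 3 → 4; col 4 → 3; col 6 → 3; col 7 → 3; col 8 → 1.
Sum: 1 + 3 + 4 + 3 + 3 + 3 + 1 = 18.

18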